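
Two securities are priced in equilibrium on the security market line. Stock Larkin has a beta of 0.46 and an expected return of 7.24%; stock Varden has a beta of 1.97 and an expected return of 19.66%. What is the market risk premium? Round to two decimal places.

Both satisfy E(R) = R_f + β·MRP, so the slope of the SML is
MRP = (19.66% − 7.24%) / (1.97 − 0.46) = 12.42% / 1.51 = 8.2252%

8.23%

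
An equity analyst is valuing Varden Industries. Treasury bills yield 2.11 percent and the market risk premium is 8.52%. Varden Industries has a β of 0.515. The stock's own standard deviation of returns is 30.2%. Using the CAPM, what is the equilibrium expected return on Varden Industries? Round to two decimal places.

6.50%

E(R) = R_f + β × MRP = 2.11% + 0.515 × 8.52% = 6.50%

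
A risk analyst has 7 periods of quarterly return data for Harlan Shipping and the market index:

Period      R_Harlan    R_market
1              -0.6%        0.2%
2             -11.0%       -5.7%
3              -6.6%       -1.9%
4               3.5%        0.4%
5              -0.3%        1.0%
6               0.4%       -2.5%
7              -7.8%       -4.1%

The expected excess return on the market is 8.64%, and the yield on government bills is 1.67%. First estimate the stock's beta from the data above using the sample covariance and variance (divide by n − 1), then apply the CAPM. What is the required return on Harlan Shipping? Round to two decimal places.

17.01%

Mean R_i = (-0.6 − 11.0 − 6.6 + 3.5 − 0.3 + 0.4 − 7.8) / 7 = -3.2000%
Mean R_m = (0.2 − 5.7 − 1.9 + 0.4 + 1.0 − 2.5 − 4.1) / 7 = -1.8000%
Σ(R_i − R̄_i)(R_m − R̄_m) = 66.8800  ⇒  Cov = 66.8800 / 6 = 11.1467
Σ(R_m − R̄_m)² = 37.6800  ⇒  Var(R_m) = 37.6800 / 6 = 6.2800
β = Cov / Var(R_m) = 11.1467 / 6.2800 = 1.7750
E(R) = R_f + β × MRP = 1.67% + 1.7750 × 8.64% = 17.01%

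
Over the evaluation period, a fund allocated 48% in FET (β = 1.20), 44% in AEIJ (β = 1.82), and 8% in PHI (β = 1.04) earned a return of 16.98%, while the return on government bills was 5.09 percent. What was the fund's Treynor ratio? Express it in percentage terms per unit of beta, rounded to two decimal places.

β_P = 0.48×1.20 + 0.44×1.82 + 0.08×1.04 = 1.4600
Treynor = (R_P − R_f) / β_P = (16.98% − 5.09%) / 1.4600 = 11.89% / 1.4600 = 8.14%

8.14%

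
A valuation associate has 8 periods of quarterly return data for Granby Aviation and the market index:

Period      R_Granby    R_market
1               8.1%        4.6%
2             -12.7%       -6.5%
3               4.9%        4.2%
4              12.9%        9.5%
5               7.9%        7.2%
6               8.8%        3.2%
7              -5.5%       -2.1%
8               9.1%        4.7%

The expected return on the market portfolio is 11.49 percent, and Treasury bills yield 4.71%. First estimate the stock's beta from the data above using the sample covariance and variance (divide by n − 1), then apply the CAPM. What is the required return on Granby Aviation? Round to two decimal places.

Mean R_i = (8.1 − 12.7 + 4.9 + 12.9 + 7.9 + 8.8 − 5.5 + 9.1) / 8 = 4.1875%
Mean R_m = (4.6 − 6.5 + 4.2 + 9.5 + 7.2 + 3.2 − 2.1 + 4.7) / 8 = 3.1000%
Σ(R_i − R̄_i)(R_m − R̄_m) = 298.4500  ⇒  Cov = 298.4500 / 7 = 42.6357
Σ(R_m − R̄_m)² = 183.0000  ⇒  Var(R_m) = 183.0000 / 7 = 26.1429
β = Cov / Var(R_m) = 42.6357 / 26.1429 = 1.6309
MRP = 11.49% − 4.71% = 6.78%
E(R) = R_f + β × MRP = 4.71% + 1.6309 × 6.78% = 15.77%

15.77%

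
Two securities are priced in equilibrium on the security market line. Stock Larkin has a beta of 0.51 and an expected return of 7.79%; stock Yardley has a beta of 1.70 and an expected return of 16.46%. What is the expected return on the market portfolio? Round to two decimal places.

Both satisfy E(R) = R_f + β·MRP, so the slope of the SML is
MRP = (16.46% − 7.79%) / (1.70 − 0.51) = 8.67% / 1.19 = 7.2857%
R_f = E(R_Larkin) − β_Larkin·MRP = 7.79% − 0.51 × 7.2857% = 4.0743%
E(R_m) = R_f + MRP = 4.0743% + 7.2857% = 11.36%

11.36%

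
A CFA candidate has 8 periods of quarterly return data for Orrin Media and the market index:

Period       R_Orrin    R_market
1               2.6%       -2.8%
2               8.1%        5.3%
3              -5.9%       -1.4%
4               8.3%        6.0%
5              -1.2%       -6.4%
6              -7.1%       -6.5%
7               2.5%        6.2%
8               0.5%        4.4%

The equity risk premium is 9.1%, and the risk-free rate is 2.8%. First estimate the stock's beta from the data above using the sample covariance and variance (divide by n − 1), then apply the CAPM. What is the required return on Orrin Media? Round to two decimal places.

9.69%

Mean R_i = (2.6 + 8.1 − 5.9 + 8.3 − 1.2 − 7.1 + 2.5 + 0.5) / 8 = 0.9750%
Mean R_m = (-2.8 + 5.3 − 1.4 + 6.0 − 6.4 − 6.5 + 6.2 + 4.4) / 8 = 0.6000%
Σ(R_i − R̄_i)(R_m − R̄_m) = 160.5600  ⇒  Cov = 160.5600 / 7 = 22.9371
Σ(R_m − R̄_m)² = 212.0200  ⇒  Var(R_m) = 212.0200 / 7 = 30.2886
β = Cov / Var(R_m) = 22.9371 / 30.2886 = 0.7573
E(R) = R_f + β × MRP = 2.8% + 0.7573 × 9.1% = 9.69%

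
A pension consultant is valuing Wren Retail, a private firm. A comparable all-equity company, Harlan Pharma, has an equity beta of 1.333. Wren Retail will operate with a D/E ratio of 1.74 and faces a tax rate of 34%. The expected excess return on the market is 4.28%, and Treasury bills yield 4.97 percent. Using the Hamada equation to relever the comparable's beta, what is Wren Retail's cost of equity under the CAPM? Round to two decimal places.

17.23%

β_L = β_U × [1 + (1 − t)(D/E)] = 1.333 × [1 + (1 − 0.34) × 1.74]
    = 1.333 × [1 + 0.66 × 1.74] = 1.333 × 2.1484 = 2.8638
E(R) = R_f + β_L × MRP = 4.97% + 2.8638 × 4.28% = 17.23%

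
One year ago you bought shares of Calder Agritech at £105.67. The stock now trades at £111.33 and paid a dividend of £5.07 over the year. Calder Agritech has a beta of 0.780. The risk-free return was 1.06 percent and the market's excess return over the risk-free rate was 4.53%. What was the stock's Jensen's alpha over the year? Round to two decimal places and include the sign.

+5.56%

Realised HPR = (P1 + D1 − P0) / P0 = (111.33 + 5.07 − 105.67) / 105.67 = 10.73 / 105.67 = 10.1543%
CAPM required = R_f + β·MRP = 1.06% + 0.780 × 4.53% = 4.59340%
α = realised − required = 10.1543% − 4.59340% = +5.56%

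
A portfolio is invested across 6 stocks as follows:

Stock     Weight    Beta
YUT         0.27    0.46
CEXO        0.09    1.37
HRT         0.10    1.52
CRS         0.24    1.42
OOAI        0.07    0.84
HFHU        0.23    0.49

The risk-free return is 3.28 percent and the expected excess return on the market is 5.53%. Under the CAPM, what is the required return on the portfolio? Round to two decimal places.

β_P = Σ w_i β_i = 0.27×0.46 + 0.09×1.37 + 0.10×1.52 + 0.24×1.42 + 0.07×0.84 + 0.23×0.49 = 0.9118
E(R_P) = R_f + β_P × MRP = 3.28% + 0.9118 × 5.53% = 8.32%

8.32%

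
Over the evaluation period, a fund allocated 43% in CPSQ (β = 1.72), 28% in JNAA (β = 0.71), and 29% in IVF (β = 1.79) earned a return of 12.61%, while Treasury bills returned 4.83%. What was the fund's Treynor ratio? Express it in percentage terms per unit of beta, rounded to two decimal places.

β_P = 0.43×1.72 + 0.28×0.71 + 0.29×1.79 = 1.4575
Treynor = (R_P − R_f) / β_P = (12.61% − 4.83%) / 1.4575 = 7.78% / 1.4575 = 5.34%

5.34%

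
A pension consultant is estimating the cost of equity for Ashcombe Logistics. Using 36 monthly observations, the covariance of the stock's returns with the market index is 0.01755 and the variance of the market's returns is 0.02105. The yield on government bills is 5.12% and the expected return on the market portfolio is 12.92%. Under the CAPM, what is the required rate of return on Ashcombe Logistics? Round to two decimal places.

β = Cov(R_i, R_m) / Var(R_m) = 0.01755 / 0.02105 = 0.8337
MRP = 12.92% − 5.12% = 7.80%
E(R) = R_f + β × MRP = 5.12% + 0.8337 × 7.80% = 11.62%

11.62%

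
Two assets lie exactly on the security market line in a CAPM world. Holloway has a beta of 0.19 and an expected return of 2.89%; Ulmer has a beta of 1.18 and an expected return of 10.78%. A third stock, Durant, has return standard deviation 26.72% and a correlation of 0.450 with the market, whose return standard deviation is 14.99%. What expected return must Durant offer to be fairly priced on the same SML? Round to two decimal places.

7.77%

MRP = (10.78% − 2.89%) / (1.18 − 0.19) = 7.9697%
R_f = 2.89% − 0.19 × 7.9697% = 1.3758%
β_Durant = ρ·σ_i/σ_m = 0.450 × 26.72 / 14.99 = 0.8021
E(R_Durant) = R_f + β × MRP = 1.3758% + 0.8021 × 7.9697% = 7.77%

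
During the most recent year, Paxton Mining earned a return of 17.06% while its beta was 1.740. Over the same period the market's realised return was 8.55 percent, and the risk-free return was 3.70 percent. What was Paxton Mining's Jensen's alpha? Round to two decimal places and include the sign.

+4.92%

Market excess return = 8.55% − 3.70% = 4.85%
CAPM benchmark = R_f + β(R_m − R_f) = 3.70% + 1.740 × 4.85% = 12.13900%
α = actual − benchmark = 17.06% − 12.13900% = +4.92%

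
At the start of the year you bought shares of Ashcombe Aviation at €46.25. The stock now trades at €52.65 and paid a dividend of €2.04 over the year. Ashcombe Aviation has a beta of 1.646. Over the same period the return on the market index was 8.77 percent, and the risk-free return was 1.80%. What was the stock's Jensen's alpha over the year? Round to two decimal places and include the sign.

+4.98%

Realised HPR = (P1 + D1 − P0) / P0 = (52.65 + 2.04 − 46.25) / 46.25 = 8.44 / 46.25 = 18.2486%
MRP = 8.77% − 1.80% = 6.97%
CAPM required = R_f + β·MRP = 1.80% + 1.646 × 6.97% = 13.27262%
α = realised − required = 18.2486% − 13.27262% = +4.98%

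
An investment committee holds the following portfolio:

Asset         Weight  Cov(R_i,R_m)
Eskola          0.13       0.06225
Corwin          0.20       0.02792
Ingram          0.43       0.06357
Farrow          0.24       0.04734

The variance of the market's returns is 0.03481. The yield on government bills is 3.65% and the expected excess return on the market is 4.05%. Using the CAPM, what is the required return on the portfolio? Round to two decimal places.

9.74%

β_Eskola = 0.06225 / 0.03481 = 1.7883
β_Corwin = 0.02792 / 0.03481 = 0.8021
β_Ingram = 0.06357 / 0.03481 = 1.8262
β_Farrow = 0.04734 / 0.03481 = 1.3600
β_P = Σ w_i β_i = 0.13×1.7883 + 0.20×0.8021 + 0.43×1.8262 + 0.24×1.3600 = 1.5046
E(R_P) = R_f + β_P × MRP = 3.65% + 1.5046 × 4.05% = 9.74%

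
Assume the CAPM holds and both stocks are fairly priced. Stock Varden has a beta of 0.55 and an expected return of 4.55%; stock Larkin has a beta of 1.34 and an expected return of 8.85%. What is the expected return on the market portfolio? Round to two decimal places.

7.00%

Both satisfy E(R) = R_f + β·MRP, so the slope of the SML is
MRP = (8.85% − 4.55%) / (1.34 − 0.55) = 4.30% / 0.79 = 5.4430%
R_f = E(R_Varden) − β_Varden·MRP = 4.55% − 0.55 × 5.4430% = 1.5564%
E(R_m) = R_f + MRP = 1.5564% + 5.4430% = 7.00%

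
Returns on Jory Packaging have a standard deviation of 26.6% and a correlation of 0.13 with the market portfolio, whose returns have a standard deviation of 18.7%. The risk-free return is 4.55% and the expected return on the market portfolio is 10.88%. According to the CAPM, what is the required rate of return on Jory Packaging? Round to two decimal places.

β = ρ × σ_i / σ_m = 0.13 × 26.6% / 18.7% = 0.1849
MRP = 10.88% − 4.55% = 6.33%
E(R) = 4.55% + 0.1849 × 6.33% = 5.72%

5.72%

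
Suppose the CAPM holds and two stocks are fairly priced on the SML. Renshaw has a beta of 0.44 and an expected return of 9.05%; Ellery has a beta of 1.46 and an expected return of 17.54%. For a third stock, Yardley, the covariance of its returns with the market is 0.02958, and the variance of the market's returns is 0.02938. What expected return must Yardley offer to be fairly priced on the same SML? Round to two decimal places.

MRP = (17.54% − 9.05%) / (1.46 − 0.44) = 8.3235%
R_f = 9.05% − 0.44 × 8.3235% = 5.3877%
β_Yardley = Cov / Var(R_m) = 0.02958 / 0.02938 = 1.0068
E(R_Yardley) = R_f + β × MRP = 5.3877% + 1.0068 × 8.3235% = 13.77%

13.77%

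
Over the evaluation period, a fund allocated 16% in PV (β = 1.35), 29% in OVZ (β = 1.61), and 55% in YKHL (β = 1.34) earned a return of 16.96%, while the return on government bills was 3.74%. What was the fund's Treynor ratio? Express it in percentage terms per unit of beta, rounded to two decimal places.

β_P = 0.16×1.35 + 0.29×1.61 + 0.55×1.34 = 1.4199
Treynor = (R_P − R_f) / β_P = (16.96% − 3.74%) / 1.4199 = 13.22% / 1.4199 = 9.31%

9.31%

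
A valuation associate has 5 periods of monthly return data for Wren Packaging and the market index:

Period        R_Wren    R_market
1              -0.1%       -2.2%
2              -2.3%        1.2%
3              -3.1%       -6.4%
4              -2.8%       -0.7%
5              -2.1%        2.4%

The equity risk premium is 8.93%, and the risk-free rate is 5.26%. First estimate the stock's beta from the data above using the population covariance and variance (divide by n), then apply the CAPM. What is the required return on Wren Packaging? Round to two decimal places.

Mean R_i = (-0.1 − 2.3 − 3.1 − 2.8 − 2.1) / 5 = -2.0800%
Mean R_m = (-2.2 + 1.2 − 6.4 − 0.7 + 2.4) / 5 = -1.1400%
Σ(R_i − R̄_i)(R_m − R̄_m) = 2.3640  ⇒  Cov = 2.3640 / 5 = 0.4728
Σ(R_m − R̄_m)² = 46.9920  ⇒  Var(R_m) = 46.9920 / 5 = 9.3984
β = Cov / Var(R_m) = 0.4728 / 9.3984 = 0.0503
E(R) = R_f + β × MRP = 5.26% + 0.0503 × 8.93% = 5.71%

5.71%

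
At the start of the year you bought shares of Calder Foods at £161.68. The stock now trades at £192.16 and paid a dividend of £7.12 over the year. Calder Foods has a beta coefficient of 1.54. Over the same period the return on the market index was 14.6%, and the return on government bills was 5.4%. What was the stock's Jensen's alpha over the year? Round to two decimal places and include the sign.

Realised HPR = (P1 + D1 − P0) / P0 = (192.16 + 7.12 − 161.68) / 161.68 = 37.60 / 161.68 = 23.2558%
MRP = 14.6% − 5.4% = 9.20%
CAPM required = R_f + β·MRP = 5.4% + 1.54 × 9.2% = 19.5680%
α = realised − required = 23.2558% − 19.5680% = +3.69%

+3.69%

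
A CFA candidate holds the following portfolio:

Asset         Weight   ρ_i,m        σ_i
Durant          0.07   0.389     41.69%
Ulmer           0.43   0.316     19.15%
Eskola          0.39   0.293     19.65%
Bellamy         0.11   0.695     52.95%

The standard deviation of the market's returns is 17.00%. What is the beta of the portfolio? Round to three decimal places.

β_Durant = 0.389 × 41.69% / 17.00% = 0.9540
β_Ulmer = 0.316 × 19.15% / 17.00% = 0.3560
β_Eskola = 0.293 × 19.65% / 17.00% = 0.3387
β_Bellamy = 0.695 × 52.95% / 17.00% = 2.1647
β_P = Σ w_i β_i = 0.07×0.9540 + 0.43×0.3560 + 0.39×0.3387 + 0.11×2.1647 = 0.5901

0.590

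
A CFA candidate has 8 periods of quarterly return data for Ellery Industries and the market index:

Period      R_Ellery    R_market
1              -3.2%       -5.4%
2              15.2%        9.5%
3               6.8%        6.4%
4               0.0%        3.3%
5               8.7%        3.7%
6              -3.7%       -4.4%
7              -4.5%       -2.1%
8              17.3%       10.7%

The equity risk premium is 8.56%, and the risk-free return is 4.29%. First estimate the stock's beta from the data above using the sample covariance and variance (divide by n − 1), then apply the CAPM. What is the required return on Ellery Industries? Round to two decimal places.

15.59%

Mean R_i = (-3.2 + 15.2 + 6.8 + 0.0 + 8.7 − 3.7 − 4.5 + 17.3) / 8 = 4.5750%
Mean R_m = (-5.4 + 9.5 + 6.4 + 3.3 + 3.7 − 4.4 − 2.1 + 10.7) / 8 = 2.7125%
Σ(R_i − R̄_i)(R_m − R̄_m) = 348.9525  ⇒  Cov = 348.9525 / 7 = 49.8504
Σ(R_m − R̄_m)² = 264.3488  ⇒  Var(R_m) = 264.3488 / 7 = 37.7641
β = Cov / Var(R_m) = 49.8504 / 37.7641 = 1.3200
E(R) = R_f + β × MRP = 4.29% + 1.3200 × 8.56% = 15.59%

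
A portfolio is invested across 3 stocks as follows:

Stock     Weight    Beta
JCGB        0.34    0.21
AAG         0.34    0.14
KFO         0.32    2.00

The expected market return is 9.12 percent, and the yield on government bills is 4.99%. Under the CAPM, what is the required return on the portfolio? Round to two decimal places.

8.12%

β_P = Σ w_i β_i = 0.34×0.21 + 0.34×0.14 + 0.32×2.00 = 0.7590
MRP = 9.12% − 4.99% = 4.13%
E(R_P) = R_f + β_P × MRP = 4.99% + 0.7590 × 4.13% = 8.12%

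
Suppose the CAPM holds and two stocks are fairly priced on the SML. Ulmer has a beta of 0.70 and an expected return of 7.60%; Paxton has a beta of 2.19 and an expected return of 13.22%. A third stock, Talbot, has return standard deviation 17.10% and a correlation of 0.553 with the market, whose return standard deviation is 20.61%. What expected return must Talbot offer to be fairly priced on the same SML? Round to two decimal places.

MRP = (13.22% − 7.60%) / (2.19 − 0.70) = 3.7718%
R_f = 7.60% − 0.70 × 3.7718% = 4.9597%
β_Talbot = ρ·σ_i/σ_m = 0.553 × 17.10 / 20.61 = 0.4588
E(R_Talbot) = R_f + β × MRP = 4.9597% + 0.4588 × 3.7718% = 6.69%

6.69%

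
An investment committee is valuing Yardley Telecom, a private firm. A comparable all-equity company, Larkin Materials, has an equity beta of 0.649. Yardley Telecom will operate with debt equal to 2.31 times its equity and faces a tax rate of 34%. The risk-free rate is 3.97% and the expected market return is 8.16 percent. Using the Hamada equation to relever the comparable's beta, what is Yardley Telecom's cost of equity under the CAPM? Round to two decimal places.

10.84%

β_L = β_U × [1 + (1 − t)(D/E)] = 0.649 × [1 + (1 − 0.34) × 2.31]
    = 0.649 × [1 + 0.66 × 2.31] = 0.649 × 2.5246 = 1.6385
MRP = 8.16% − 3.97% = 4.19%
E(R) = R_f + β_L × MRP = 3.97% + 1.6385 × 4.19% = 10.84%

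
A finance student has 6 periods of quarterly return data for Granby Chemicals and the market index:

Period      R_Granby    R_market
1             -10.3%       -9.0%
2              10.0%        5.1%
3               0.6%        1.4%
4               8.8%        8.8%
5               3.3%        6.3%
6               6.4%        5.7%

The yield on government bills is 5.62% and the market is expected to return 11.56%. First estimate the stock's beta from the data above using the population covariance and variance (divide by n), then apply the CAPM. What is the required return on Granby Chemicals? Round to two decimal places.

Mean R_i = (-10.3 + 10.0 + 0.6 + 8.8 + 3.3 + 6.4) / 6 = 3.1333%
Mean R_m = (-9.0 + 5.1 + 1.4 + 8.8 + 6.3 + 5.7) / 6 = 3.0500%
Σ(R_i − R̄_i)(R_m − R̄_m) = 221.9100  ⇒  Cov = 221.9100 / 6 = 36.9850
Σ(R_m − R̄_m)² = 202.7750  ⇒  Var(R_m) = 202.7750 / 6 = 33.7958
β = Cov / Var(R_m) = 36.9850 / 33.7958 = 1.0944
MRP = 11.56% − 5.62% = 5.94%
E(R) = R_f + β × MRP = 5.62% + 1.0944 × 5.94% = 12.12%

12.12%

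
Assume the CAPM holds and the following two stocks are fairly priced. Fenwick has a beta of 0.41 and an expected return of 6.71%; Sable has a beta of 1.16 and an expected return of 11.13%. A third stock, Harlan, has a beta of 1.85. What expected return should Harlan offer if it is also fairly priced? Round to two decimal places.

MRP (SML slope) = (11.13% − 6.71%) / (1.16 − 0.41) = 4.42% / 0.75 = 5.8933%
R_f (intercept) = 6.71% − 0.41 × 5.8933% = 4.2937%
E(R_Harlan) = R_f + β × MRP = 4.2937% + 1.85 × 5.8933% = 15.20%

15.20%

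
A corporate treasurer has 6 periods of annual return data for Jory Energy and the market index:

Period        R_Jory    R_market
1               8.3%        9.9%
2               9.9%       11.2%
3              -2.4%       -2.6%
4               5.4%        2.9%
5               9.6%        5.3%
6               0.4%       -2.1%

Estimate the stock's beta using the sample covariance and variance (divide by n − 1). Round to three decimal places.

Mean R_i = (8.3 + 9.9 − 2.4 + 5.4 + 9.6 + 0.4) / 6 = 5.2000%
Mean R_m = (9.9 + 11.2 − 2.6 + 2.9 + 5.3 − 2.1) / 6 = 4.1000%
Σ(R_i − R̄_i)(R_m − R̄_m) = 137.0700  ⇒  Cov = 137.0700 / 5 = 27.4140
Σ(R_m − R̄_m)² = 170.2600  ⇒  Var(R_m) = 170.2600 / 5 = 34.0520
β = Cov / Var(R_m) = 27.4140 / 34.0520 = 0.8051

0.805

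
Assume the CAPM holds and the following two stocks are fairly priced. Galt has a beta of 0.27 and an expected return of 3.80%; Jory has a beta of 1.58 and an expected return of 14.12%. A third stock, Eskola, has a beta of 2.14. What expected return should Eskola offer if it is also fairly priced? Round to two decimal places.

18.53%

MRP (SML slope) = (14.12% − 3.80%) / (1.58 − 0.27) = 10.32% / 1.31 = 7.8779%
R_f (intercept) = 3.80% − 0.27 × 7.8779% = 1.6730%
E(R_Eskola) = R_f + β × MRP = 1.6730% + 2.14 × 7.8779% = 18.53%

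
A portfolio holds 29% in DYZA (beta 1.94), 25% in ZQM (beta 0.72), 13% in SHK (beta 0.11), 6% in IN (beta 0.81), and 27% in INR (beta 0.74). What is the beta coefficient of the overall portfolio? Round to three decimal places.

β_P = Σ w_i β_i = 0.29×1.94 + 0.25×0.72 + 0.13×0.11 + 0.06×0.81 + 0.27×0.74 = 1.0053

1.005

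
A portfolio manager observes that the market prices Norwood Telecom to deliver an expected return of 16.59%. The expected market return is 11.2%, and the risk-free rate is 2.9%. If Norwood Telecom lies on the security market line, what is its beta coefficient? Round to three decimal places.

MRP = 11.2% − 2.9% = 8.30%
β = (E(R) − R_f) / MRP = (16.59% − 2.9%) / 8.3% = 13.69% / 8.3% = 1.649

1.649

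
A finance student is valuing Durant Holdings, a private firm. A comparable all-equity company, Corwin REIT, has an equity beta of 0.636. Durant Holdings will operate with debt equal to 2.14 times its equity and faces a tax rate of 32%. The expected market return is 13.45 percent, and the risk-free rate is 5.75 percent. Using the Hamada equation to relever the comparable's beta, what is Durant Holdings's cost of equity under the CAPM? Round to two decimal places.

17.77%

β_L = β_U × [1 + (1 − t)(D/E)] = 0.636 × [1 + (1 − 0.32) × 2.14]
    = 0.636 × [1 + 0.68 × 2.14] = 0.636 × 2.4552 = 1.5615
MRP = 13.45% − 5.75% = 7.70%
E(R) = R_f + β_L × MRP = 5.75% + 1.5615 × 7.70% = 17.77%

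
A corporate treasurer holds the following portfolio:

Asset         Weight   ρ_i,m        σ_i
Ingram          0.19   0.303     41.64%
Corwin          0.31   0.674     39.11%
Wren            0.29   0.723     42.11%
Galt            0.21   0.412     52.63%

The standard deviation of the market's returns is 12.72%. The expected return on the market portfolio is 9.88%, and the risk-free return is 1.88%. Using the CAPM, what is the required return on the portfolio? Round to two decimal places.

β_Ingram = 0.303 × 41.64% / 12.72% = 0.9919
β_Corwin = 0.674 × 39.11% / 12.72% = 2.0723
β_Wren = 0.723 × 42.11% / 12.72% = 2.3935
β_Galt = 0.412 × 52.63% / 12.72% = 1.7047
β_P = Σ w_i β_i = 0.19×0.9919 + 0.31×2.0723 + 0.29×2.3935 + 0.21×1.7047 = 1.8830
MRP = 9.88% − 1.88% = 8.00%
E(R_P) = R_f + β_P × MRP = 1.88% + 1.8830 × 8.00% = 16.94%

16.94%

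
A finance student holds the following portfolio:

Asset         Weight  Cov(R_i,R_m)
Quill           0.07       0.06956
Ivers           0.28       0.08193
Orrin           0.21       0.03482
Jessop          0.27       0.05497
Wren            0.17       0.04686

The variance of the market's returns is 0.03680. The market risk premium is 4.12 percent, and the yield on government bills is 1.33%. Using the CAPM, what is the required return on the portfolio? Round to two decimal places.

7.82%

β_Quill = 0.06956 / 0.03680 = 1.8902
β_Ivers = 0.08193 / 0.03680 = 2.2264
β_Orrin = 0.03482 / 0.03680 = 0.9462
β_Jessop = 0.05497 / 0.03680 = 1.4938
β_Wren = 0.04686 / 0.03680 = 1.2734
β_P = Σ w_i β_i = 0.07×1.8902 + 0.28×2.2264 + 0.21×0.9462 + 0.27×1.4938 + 0.17×1.2734 = 1.5742
E(R_P) = R_f + β_P × MRP = 1.33% + 1.5742 × 4.12% = 7.82%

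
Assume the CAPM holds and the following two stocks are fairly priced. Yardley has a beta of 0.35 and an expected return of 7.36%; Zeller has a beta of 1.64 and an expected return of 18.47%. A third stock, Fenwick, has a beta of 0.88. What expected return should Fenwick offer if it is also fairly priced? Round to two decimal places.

11.92%

MRP (SML slope) = (18.47% − 7.36%) / (1.64 − 0.35) = 11.11% / 1.29 = 8.6124%
R_f (intercept) = 7.36% − 0.35 × 8.6124% = 4.3457%
E(R_Fenwick) = R_f + β × MRP = 4.3457% + 0.88 × 8.6124% = 11.92%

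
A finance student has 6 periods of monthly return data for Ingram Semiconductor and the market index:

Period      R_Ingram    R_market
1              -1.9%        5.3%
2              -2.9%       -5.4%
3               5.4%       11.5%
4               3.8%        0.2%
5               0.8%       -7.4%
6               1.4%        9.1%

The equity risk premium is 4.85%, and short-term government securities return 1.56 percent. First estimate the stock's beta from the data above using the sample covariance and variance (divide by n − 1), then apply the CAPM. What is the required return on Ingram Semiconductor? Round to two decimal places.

Mean R_i = (-1.9 − 2.9 + 5.4 + 3.8 + 0.8 + 1.4) / 6 = 1.1000%
Mean R_m = (5.3 − 5.4 + 11.5 + 0.2 − 7.4 + 9.1) / 6 = 2.2167%
Σ(R_i − R̄_i)(R_m − R̄_m) = 60.6400  ⇒  Cov = 60.6400 / 5 = 12.1280
Σ(R_m − R̄_m)² = 297.6283  ⇒  Var(R_m) = 297.6283 / 5 = 59.5257
β = Cov / Var(R_m) = 12.1280 / 59.5257 = 0.2037
E(R) = R_f + β × MRP = 1.56% + 0.2037 × 4.85% = 2.55%

2.55%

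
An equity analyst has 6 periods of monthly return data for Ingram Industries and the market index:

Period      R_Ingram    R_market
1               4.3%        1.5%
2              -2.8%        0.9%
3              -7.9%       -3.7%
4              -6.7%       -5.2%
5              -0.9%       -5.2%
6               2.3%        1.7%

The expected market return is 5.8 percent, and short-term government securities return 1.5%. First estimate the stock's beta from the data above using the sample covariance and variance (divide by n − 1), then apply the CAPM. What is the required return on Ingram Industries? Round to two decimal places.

Mean R_i = (4.3 − 2.8 − 7.9 − 6.7 − 0.9 + 2.3) / 6 = -1.9500%
Mean R_m = (1.5 + 0.9 − 3.7 − 5.2 − 5.2 + 1.7) / 6 = -1.6667%
Σ(R_i − R̄_i)(R_m − R̄_m) = 57.0900  ⇒  Cov = 57.0900 / 5 = 11.4180
Σ(R_m − R̄_m)² = 57.0533  ⇒  Var(R_m) = 57.0533 / 5 = 11.4107
β = Cov / Var(R_m) = 11.4180 / 11.4107 = 1.0006
MRP = 5.8% − 1.5% = 4.30%
E(R) = R_f + β × MRP = 1.5% + 1.0006 × 4.3% = 5.80%

5.80%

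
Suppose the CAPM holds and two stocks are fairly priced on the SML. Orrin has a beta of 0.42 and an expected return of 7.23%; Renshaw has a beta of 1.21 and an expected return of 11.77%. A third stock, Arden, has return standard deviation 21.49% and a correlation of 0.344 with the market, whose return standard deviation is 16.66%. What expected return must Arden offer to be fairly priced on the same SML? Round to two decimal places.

7.37%

MRP = (11.77% − 7.23%) / (1.21 − 0.42) = 5.7468%
R_f = 7.23% − 0.42 × 5.7468% = 4.8163%
β_Arden = ρ·σ_i/σ_m = 0.344 × 21.49 / 16.66 = 0.4437
E(R_Arden) = R_f + β × MRP = 4.8163% + 0.4437 × 5.7468% = 7.37%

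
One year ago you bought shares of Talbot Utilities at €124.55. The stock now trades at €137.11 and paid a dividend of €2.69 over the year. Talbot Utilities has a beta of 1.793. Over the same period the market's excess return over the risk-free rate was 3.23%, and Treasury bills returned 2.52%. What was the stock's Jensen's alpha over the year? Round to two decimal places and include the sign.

+3.93%

Realised HPR = (P1 + D1 − P0) / P0 = (137.11 + 2.69 − 124.55) / 124.55 = 15.25 / 124.55 = 12.2441%
CAPM required = R_f + β·MRP = 2.52% + 1.793 × 3.23% = 8.31139%
α = realised − required = 12.2441% − 8.31139% = +3.93%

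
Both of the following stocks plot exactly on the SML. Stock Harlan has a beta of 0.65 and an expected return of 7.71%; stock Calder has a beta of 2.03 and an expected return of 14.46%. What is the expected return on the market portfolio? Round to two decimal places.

Both satisfy E(R) = R_f + β·MRP, so the slope of the SML is
MRP = (14.46% − 7.71%) / (2.03 − 0.65) = 6.75% / 1.38 = 4.8913%
R_f = E(R_Harlan) − β_Harlan·MRP = 7.71% − 0.65 × 4.8913% = 4.5307%
E(R_m) = R_f + MRP = 4.5307% + 4.8913% = 9.42%

9.42%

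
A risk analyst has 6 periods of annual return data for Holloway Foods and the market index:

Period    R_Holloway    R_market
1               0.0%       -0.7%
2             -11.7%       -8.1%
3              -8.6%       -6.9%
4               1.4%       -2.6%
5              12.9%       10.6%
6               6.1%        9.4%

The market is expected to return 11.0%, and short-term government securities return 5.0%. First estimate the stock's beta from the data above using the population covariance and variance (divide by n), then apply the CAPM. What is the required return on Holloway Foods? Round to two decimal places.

11.45%

Mean R_i = (0.0 − 11.7 − 8.6 + 1.4 + 12.9 + 6.1) / 6 = 0.0167%
Mean R_m = (-0.7 − 8.1 − 6.9 − 2.6 + 10.6 + 9.4) / 6 = 0.2833%
Σ(R_i − R̄_i)(R_m − R̄_m) = 344.5217  ⇒  Cov = 344.5217 / 6 = 57.4203
Σ(R_m − R̄_m)² = 320.7083  ⇒  Var(R_m) = 320.7083 / 6 = 53.4514
β = Cov / Var(R_m) = 57.4203 / 53.4514 = 1.0743
MRP = 11.0% − 5.0% = 6.00%
E(R) = R_f + β × MRP = 5.0% + 1.0743 × 6.0% = 11.45%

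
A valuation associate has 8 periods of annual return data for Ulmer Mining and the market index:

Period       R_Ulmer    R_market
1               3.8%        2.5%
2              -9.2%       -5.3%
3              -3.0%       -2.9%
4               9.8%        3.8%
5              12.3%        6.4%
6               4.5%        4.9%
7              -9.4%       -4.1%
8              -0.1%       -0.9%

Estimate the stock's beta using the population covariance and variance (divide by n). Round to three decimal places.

1.739

Mean R_i = (3.8 − 9.2 − 3.0 + 9.8 + 12.3 + 4.5 − 9.4 − 0.1) / 8 = 1.0875%
Mean R_m = (2.5 − 5.3 − 2.9 + 3.8 + 6.4 + 4.9 − 4.1 − 0.9) / 8 = 0.5500%
Σ(R_i − R̄_i)(R_m − R̄_m) = 238.8150  ⇒  Cov = 238.8150 / 8 = 29.8519
Σ(R_m − R̄_m)² = 137.3600  ⇒  Var(R_m) = 137.3600 / 8 = 17.1700
β = Cov / Var(R_m) = 29.8519 / 17.1700 = 1.7386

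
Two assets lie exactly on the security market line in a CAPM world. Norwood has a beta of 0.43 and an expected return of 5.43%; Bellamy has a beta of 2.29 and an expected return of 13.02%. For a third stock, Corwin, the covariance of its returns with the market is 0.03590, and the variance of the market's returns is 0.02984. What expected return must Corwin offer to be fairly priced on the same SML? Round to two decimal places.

MRP = (13.02% − 5.43%) / (2.29 − 0.43) = 4.0806%
R_f = 5.43% − 0.43 × 4.0806% = 3.6753%
β_Corwin = Cov / Var(R_m) = 0.03590 / 0.02984 = 1.2031
E(R_Corwin) = R_f + β × MRP = 3.6753% + 1.2031 × 4.0806% = 8.58%

8.58%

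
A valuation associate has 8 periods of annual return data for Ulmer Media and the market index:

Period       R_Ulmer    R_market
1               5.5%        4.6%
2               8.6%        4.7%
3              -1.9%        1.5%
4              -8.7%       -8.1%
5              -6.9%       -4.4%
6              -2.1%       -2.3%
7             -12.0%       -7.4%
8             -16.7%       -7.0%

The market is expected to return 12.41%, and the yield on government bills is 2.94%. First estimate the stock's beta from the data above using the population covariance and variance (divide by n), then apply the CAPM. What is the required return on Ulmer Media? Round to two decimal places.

Mean R_i = (5.5 + 8.6 − 1.9 − 8.7 − 6.9 − 2.1 − 12.0 − 16.7) / 8 = -4.2750%
Mean R_m = (4.6 + 4.7 + 1.5 − 8.1 − 4.4 − 2.3 − 7.4 − 7.0) / 8 = -2.3000%
Σ(R_i − R̄_i)(R_m − R̄_m) = 295.5700  ⇒  Cov = 295.5700 / 8 = 36.9463
Σ(R_m − R̄_m)² = 197.2000  ⇒  Var(R_m) = 197.2000 / 8 = 24.6500
β = Cov / Var(R_m) = 36.9463 / 24.6500 = 1.4988
MRP = 12.41% − 2.94% = 9.47%
E(R) = R_f + β × MRP = 2.94% + 1.4988 × 9.47% = 17.13%

17.13%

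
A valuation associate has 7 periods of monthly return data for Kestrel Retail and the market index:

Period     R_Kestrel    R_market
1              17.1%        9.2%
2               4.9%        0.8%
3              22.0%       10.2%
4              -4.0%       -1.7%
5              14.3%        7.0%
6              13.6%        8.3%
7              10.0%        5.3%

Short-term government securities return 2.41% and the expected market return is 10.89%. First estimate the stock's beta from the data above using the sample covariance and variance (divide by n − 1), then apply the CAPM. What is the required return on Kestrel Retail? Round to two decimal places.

Mean R_i = (17.1 + 4.9 + 22.0 − 4.0 + 14.3 + 13.6 + 10.0) / 7 = 11.1286%
Mean R_m = (9.2 + 0.8 + 10.2 − 1.7 + 7.0 + 8.3 + 5.3) / 7 = 5.5857%
Σ(R_i − R̄_i)(R_m − R̄_m) = 223.2929  ⇒  Cov = 223.2929 / 6 = 37.2155
Σ(R_m − R̄_m)² = 119.7886  ⇒  Var(R_m) = 119.7886 / 6 = 19.9648
β = Cov / Var(R_m) = 37.2155 / 19.9648 = 1.8641
MRP = 10.89% − 2.41% = 8.48%
E(R) = R_f + β × MRP = 2.41% + 1.8641 × 8.48% = 18.22%

18.22%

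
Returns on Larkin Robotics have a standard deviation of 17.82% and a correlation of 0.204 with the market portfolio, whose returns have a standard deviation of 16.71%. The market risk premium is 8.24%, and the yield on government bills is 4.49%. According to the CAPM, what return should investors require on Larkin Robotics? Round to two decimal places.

β = ρ × σ_i / σ_m = 0.204 × 17.82% / 16.71% = 0.2176
E(R) = 4.49% + 0.2176 × 8.24% = 6.28%

6.28%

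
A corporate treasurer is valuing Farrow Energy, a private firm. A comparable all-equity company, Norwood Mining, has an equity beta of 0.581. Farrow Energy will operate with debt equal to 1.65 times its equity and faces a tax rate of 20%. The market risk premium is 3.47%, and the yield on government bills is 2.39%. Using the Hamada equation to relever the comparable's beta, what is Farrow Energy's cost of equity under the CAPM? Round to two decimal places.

7.07%

β_L = β_U × [1 + (1 − t)(D/E)] = 0.581 × [1 + (1 − 0.20) × 1.65]
    = 0.581 × [1 + 0.80 × 1.65] = 0.581 × 2.3200 = 1.3479
E(R) = R_f + β_L × MRP = 2.39% + 1.3479 × 3.47% = 7.07%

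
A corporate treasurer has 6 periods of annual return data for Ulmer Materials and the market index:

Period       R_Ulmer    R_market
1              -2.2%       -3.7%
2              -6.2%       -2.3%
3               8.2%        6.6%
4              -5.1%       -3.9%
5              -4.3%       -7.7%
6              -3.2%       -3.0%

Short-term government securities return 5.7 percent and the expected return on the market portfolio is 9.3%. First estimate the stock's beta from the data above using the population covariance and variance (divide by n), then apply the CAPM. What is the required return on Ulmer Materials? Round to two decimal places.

Mean R_i = (-2.2 − 6.2 + 8.2 − 5.1 − 4.3 − 3.2) / 6 = -2.1333%
Mean R_m = (-3.7 − 2.3 + 6.6 − 3.9 − 7.7 − 3.0) / 6 = -2.3333%
Σ(R_i − R̄_i)(R_m − R̄_m) = 109.2533  ⇒  Cov = 109.2533 / 6 = 18.2089
Σ(R_m − R̄_m)² = 113.3733  ⇒  Var(R_m) = 113.3733 / 6 = 18.8956
β = Cov / Var(R_m) = 18.2089 / 18.8956 = 0.9637
MRP = 9.3% − 5.7% = 3.60%
E(R) = R_f + β × MRP = 5.7% + 0.9637 × 3.6% = 9.17%

9.17%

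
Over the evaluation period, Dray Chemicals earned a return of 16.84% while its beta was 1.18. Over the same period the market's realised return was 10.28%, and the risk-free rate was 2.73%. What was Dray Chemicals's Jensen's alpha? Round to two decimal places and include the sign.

Market excess return = 10.28% − 2.73% = 7.55%
CAPM benchmark = R_f + β(R_m − R_f) = 2.73% + 1.18 × 7.55% = 11.6390%
α = actual − benchmark = 16.84% − 11.6390% = +5.20%

+5.20%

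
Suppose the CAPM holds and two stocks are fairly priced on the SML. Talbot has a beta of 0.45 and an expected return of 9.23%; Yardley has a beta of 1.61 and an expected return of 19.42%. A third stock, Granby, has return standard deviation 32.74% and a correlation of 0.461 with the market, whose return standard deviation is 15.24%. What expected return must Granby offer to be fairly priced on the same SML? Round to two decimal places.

MRP = (19.42% − 9.23%) / (1.61 − 0.45) = 8.7845%
R_f = 9.23% − 0.45 × 8.7845% = 5.2770%
β_Granby = ρ·σ_i/σ_m = 0.461 × 32.74 / 15.24 = 0.9904
E(R_Granby) = R_f + β × MRP = 5.2770% + 0.9904 × 8.7845% = 13.98%

13.98%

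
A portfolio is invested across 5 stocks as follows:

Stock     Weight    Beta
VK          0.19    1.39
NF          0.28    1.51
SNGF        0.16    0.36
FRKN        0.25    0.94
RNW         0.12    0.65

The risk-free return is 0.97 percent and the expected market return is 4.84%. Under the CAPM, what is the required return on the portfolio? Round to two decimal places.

β_P = Σ w_i β_i = 0.19×1.39 + 0.28×1.51 + 0.16×0.36 + 0.25×0.94 + 0.12×0.65 = 1.0575
MRP = 4.84% − 0.97% = 3.87%
E(R_P) = R_f + β_P × MRP = 0.97% + 1.0575 × 3.87% = 5.06%

5.06%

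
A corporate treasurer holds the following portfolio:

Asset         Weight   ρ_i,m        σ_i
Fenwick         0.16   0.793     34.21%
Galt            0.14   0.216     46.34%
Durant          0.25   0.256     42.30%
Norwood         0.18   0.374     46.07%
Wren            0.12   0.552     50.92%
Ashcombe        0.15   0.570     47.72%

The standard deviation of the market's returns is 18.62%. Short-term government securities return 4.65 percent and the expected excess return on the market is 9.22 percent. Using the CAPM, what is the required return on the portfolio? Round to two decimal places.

β_Fenwick = 0.793 × 34.21% / 18.62% = 1.4570
β_Galt = 0.216 × 46.34% / 18.62% = 0.5376
β_Durant = 0.256 × 42.30% / 18.62% = 0.5816
β_Norwood = 0.374 × 46.07% / 18.62% = 0.9254
β_Wren = 0.552 × 50.92% / 18.62% = 1.5096
β_Ashcombe = 0.570 × 47.72% / 18.62% = 1.4608
β_P = Σ w_i β_i = 0.16×1.4570 + 0.14×0.5376 + 0.25×0.5816 + 0.18×0.9254 + 0.12×1.5096 + 0.15×1.4608 = 1.0206
E(R_P) = R_f + β_P × MRP = 4.65% + 1.0206 × 9.22% = 14.06%

14.06%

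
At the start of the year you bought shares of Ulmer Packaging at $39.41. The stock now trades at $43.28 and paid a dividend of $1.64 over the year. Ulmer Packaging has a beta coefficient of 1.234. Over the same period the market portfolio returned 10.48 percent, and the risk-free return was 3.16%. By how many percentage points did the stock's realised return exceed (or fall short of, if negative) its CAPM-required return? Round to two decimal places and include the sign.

Realised HPR = (P1 + D1 − P0) / P0 = (43.28 + 1.64 − 39.41) / 39.41 = 5.51 / 39.41 = 13.9812%
MRP = 10.48% − 3.16% = 7.32%
CAPM required = R_f + β·MRP = 3.16% + 1.234 × 7.32% = 12.19288%
α = realised − required = 13.9812% − 12.19288% = +1.79%

+1.79%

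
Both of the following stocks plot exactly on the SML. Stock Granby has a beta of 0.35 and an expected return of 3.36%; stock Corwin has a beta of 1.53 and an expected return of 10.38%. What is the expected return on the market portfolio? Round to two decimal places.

7.23%

Both satisfy E(R) = R_f + β·MRP, so the slope of the SML is
MRP = (10.38% − 3.36%) / (1.53 − 0.35) = 7.02% / 1.18 = 5.9492%
R_f = E(R_Granby) − β_Granby·MRP = 3.36% − 0.35 × 5.9492% = 1.2778%
E(R_m) = R_f + MRP = 1.2778% + 5.9492% = 7.23%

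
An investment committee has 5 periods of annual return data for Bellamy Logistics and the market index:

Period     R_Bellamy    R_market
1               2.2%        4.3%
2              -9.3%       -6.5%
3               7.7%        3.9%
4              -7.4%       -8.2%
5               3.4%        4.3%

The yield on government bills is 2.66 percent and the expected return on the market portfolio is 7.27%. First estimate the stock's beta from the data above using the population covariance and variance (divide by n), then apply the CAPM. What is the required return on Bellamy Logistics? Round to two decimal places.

7.64%

Mean R_i = (2.2 − 9.3 + 7.7 − 7.4 + 3.4) / 5 = -0.6800%
Mean R_m = (4.3 − 6.5 + 3.9 − 8.2 + 4.3) / 5 = -0.4400%
Σ(R_i − R̄_i)(R_m − R̄_m) = 173.7440  ⇒  Cov = 173.7440 / 5 = 34.7488
Σ(R_m − R̄_m)² = 160.7120  ⇒  Var(R_m) = 160.7120 / 5 = 32.1424
β = Cov / Var(R_m) = 34.7488 / 32.1424 = 1.0811
MRP = 7.27% − 2.66% = 4.61%
E(R) = R_f + β × MRP = 2.66% + 1.0811 × 4.61% = 7.64%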